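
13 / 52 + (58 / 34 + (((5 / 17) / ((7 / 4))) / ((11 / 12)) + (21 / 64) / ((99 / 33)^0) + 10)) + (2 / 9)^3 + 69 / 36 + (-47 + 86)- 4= 49.39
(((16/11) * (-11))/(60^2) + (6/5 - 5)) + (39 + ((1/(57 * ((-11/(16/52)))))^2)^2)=3883930107777459991/110352856957940025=35.20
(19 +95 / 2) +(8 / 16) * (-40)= 93 / 2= 46.50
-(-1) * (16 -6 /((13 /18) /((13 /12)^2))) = 25 /4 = 6.25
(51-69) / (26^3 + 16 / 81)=-729 / 711836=-0.00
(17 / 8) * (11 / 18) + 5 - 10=-533 / 144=-3.70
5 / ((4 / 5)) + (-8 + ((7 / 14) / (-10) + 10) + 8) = 81 / 5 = 16.20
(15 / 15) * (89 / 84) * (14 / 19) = 89 / 114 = 0.78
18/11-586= -6428/11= -584.36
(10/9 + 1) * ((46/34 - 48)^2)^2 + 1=7513570982908/751689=9995584.59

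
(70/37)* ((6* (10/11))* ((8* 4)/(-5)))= -26880/407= -66.04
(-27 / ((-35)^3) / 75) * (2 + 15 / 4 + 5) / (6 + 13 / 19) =7353 / 544512500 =0.00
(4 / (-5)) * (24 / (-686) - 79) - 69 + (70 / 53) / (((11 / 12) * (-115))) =-133023811 / 22996435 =-5.78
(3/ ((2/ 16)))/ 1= 24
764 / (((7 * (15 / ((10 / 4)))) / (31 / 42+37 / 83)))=788257 / 36603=21.54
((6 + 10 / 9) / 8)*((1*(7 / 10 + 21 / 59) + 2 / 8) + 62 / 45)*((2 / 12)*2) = 57002 / 71685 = 0.80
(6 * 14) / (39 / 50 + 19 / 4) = 1200 / 79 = 15.19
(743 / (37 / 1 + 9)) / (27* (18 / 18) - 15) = 743 / 552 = 1.35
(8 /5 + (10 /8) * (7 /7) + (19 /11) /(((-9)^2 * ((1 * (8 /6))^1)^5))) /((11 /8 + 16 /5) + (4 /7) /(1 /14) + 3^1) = 22971 /125312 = 0.18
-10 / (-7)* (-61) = -610 / 7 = -87.14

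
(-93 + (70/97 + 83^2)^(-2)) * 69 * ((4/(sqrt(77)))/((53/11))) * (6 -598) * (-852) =-306213818.35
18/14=9/7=1.29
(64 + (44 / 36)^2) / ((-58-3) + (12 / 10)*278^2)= 26525 / 37535319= 0.00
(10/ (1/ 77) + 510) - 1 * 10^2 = 1180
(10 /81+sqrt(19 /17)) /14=5 /567+sqrt(323) /238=0.08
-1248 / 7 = -178.29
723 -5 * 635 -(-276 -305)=-1871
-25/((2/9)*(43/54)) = -6075/43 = -141.28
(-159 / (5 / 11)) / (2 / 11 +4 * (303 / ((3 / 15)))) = -19239 / 333310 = -0.06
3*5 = 15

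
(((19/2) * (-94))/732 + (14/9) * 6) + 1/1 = 9.11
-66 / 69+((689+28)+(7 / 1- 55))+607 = 29326 / 23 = 1275.04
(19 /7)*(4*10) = 760 /7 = 108.57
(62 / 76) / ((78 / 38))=31 / 78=0.40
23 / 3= 7.67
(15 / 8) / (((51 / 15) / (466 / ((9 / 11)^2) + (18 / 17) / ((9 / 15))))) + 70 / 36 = 386.81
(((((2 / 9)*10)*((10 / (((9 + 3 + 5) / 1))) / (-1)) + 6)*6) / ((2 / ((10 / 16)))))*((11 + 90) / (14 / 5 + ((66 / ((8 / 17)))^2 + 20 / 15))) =3625900 / 80270719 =0.05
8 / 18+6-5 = 13 / 9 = 1.44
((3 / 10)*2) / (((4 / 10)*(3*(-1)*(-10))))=1 / 20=0.05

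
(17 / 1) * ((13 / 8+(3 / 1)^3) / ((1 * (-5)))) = -3893 / 40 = -97.32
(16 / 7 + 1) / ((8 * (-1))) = -23 / 56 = -0.41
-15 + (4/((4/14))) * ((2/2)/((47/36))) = -201/47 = -4.28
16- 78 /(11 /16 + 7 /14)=-944 /19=-49.68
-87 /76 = -1.14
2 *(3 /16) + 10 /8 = 13 /8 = 1.62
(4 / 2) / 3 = 2 / 3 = 0.67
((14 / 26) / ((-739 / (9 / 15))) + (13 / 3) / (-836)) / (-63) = 677123 / 7589722140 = 0.00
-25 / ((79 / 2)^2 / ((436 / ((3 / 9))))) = -130800 / 6241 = -20.96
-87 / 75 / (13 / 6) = -174 / 325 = -0.54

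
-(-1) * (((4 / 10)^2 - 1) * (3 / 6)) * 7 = -147 / 50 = -2.94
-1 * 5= -5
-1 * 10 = -10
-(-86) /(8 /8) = 86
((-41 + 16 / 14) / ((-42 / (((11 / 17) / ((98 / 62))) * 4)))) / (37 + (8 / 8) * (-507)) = -31713 / 9591995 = -0.00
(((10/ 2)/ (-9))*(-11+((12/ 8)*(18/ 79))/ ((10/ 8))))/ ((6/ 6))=4237/ 711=5.96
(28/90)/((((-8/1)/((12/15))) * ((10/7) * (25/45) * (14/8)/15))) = -42/125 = -0.34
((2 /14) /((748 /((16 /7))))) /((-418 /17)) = -2 /112651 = -0.00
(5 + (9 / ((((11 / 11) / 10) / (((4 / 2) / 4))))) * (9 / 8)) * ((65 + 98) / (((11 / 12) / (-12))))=-1305630 / 11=-118693.64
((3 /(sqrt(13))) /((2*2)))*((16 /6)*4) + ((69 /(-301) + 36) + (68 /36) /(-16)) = 8*sqrt(13) /13 + 1545331 /43344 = 37.87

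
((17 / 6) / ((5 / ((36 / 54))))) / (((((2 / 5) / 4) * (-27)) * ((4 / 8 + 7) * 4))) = -17 / 3645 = -0.00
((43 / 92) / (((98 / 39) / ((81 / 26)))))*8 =10449 / 2254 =4.64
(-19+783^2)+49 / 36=22070569 / 36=613071.36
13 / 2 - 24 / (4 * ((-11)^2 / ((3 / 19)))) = 29851 / 4598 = 6.49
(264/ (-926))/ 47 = -132/ 21761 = -0.01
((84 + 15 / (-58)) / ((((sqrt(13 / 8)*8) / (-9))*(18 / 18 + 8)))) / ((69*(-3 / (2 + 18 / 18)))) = 1619*sqrt(26) / 69368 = 0.12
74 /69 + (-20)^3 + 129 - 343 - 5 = -567037 /69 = -8217.93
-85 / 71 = -1.20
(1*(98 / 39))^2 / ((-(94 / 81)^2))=-4.69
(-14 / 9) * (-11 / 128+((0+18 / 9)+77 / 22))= -539 / 64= -8.42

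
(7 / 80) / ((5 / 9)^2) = 567 / 2000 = 0.28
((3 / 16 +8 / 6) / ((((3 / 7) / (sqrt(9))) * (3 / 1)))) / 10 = 511 / 1440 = 0.35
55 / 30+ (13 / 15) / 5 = 301 / 150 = 2.01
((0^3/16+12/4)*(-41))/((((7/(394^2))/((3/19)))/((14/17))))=-114564168/323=-354687.83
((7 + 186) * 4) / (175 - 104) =772 / 71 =10.87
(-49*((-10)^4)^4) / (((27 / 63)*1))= -3430000000000000000 / 3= -1143333333333333333.33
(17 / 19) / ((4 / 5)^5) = 53125 / 19456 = 2.73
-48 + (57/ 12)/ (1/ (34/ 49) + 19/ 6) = -44151/ 940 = -46.97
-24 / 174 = -4 / 29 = -0.14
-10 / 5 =-2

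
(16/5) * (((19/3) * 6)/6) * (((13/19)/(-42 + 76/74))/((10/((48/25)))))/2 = -7696/236875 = -0.03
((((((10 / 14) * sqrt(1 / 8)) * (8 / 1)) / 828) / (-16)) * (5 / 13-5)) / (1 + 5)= 25 * sqrt(2) / 301392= 0.00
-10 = -10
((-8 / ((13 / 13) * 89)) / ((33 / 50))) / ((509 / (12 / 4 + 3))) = -800 / 498311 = -0.00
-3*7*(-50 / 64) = 525 / 32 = 16.41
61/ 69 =0.88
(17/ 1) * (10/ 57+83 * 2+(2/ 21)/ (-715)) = 805924474/ 285285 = 2824.98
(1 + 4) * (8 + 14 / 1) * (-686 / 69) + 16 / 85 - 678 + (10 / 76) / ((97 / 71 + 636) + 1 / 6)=-53611622701781 / 30264520215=-1771.43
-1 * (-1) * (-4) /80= -1 /20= -0.05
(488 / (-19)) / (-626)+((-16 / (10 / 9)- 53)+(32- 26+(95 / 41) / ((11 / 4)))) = -811554259 / 13410485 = -60.52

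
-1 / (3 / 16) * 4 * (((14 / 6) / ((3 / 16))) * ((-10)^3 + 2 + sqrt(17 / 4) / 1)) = 264403.21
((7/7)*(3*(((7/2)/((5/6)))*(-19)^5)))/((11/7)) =-1091959659/55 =-19853811.98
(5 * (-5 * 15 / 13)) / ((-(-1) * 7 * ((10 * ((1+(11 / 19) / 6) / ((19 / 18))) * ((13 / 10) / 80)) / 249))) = -7191120 / 1183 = -6078.72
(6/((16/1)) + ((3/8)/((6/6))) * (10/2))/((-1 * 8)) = -9/32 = -0.28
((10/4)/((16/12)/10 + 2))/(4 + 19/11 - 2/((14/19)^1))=0.39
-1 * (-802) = 802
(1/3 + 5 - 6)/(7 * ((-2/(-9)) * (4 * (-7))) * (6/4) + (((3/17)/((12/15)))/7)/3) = 952/93281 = 0.01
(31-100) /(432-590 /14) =-483 /2729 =-0.18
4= 4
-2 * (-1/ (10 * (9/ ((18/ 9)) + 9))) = 2/ 135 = 0.01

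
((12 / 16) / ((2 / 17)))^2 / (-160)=-2601 / 10240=-0.25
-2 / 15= -0.13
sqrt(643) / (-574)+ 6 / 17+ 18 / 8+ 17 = 1333 / 68 -sqrt(643) / 574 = 19.56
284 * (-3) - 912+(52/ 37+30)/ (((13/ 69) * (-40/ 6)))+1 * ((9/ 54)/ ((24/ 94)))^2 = -1788.58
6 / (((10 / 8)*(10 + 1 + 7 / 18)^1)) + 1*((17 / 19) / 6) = 66673 / 116850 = 0.57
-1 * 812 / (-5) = 812 / 5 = 162.40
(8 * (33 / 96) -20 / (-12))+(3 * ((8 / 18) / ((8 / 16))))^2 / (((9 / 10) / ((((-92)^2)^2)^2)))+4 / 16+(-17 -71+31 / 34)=111676426794733177171 / 2754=40550627013338118.07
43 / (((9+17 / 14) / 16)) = 9632 / 143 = 67.36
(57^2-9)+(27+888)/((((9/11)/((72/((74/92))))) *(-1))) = -3584040/37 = -96865.95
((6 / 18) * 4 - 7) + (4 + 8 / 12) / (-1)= -31 / 3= -10.33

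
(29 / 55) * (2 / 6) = 0.18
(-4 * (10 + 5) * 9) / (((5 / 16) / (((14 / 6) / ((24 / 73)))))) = -12264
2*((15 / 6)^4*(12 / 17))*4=3750 / 17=220.59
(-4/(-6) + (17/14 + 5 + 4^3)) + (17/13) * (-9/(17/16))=32653/546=59.80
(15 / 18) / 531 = 5 / 3186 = 0.00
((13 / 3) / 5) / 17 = 13 / 255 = 0.05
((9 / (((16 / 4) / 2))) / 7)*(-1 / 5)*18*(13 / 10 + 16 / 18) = -1773 / 350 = -5.07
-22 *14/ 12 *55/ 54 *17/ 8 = -71995/ 1296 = -55.55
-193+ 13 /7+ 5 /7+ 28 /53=-70453 /371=-189.90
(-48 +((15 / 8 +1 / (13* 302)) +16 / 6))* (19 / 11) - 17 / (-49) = -172483333 / 2308488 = -74.72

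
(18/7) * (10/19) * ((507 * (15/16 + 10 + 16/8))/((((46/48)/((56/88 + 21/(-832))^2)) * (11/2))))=16288801515/25895936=629.01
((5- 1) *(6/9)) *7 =56/3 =18.67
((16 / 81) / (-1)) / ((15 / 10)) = -32 / 243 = -0.13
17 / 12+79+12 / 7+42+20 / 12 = 10567 / 84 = 125.80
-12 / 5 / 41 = -0.06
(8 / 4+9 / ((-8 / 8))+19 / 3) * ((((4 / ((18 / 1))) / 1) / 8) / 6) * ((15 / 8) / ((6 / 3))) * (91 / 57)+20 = 1969465 / 98496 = 20.00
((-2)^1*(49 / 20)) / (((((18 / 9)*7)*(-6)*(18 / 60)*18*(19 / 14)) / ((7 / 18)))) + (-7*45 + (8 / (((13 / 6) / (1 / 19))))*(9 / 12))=-453544349 / 1440504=-314.85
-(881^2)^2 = -602425897921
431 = 431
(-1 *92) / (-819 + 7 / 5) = 0.11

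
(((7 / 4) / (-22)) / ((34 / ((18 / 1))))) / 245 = -9 / 52360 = -0.00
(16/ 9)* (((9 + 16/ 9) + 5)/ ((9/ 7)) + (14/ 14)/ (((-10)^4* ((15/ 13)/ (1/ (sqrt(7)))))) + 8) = 13* sqrt(7)/ 590625 + 26272/ 729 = 36.04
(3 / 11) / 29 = 3 / 319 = 0.01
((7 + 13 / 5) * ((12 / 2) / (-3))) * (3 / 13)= -288 / 65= -4.43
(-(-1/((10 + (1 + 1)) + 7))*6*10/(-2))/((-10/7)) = 21/19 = 1.11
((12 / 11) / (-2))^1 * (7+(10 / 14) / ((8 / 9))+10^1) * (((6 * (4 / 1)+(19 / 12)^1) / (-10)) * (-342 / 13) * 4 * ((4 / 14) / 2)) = -52339509 / 140140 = -373.48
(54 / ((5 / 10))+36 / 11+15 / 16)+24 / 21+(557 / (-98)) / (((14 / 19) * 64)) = 109369971 / 965888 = 113.23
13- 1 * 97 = -84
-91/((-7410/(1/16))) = 7/9120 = 0.00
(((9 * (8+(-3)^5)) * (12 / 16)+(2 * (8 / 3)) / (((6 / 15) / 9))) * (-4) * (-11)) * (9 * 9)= -5225715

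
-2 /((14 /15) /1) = -15 /7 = -2.14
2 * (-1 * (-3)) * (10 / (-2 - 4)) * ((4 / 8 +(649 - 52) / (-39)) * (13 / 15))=385 / 3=128.33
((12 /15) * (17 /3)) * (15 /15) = 68 /15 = 4.53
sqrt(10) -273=-269.84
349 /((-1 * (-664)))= 0.53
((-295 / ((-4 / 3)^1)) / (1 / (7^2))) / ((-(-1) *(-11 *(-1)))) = 43365 / 44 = 985.57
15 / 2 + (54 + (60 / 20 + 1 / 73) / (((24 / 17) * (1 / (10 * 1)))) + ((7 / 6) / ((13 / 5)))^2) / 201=703082443 / 89270532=7.88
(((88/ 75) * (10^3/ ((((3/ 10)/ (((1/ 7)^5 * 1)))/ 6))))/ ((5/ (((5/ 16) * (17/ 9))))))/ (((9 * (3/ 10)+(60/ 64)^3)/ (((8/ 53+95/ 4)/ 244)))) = 4900352000/ 1069515781173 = 0.00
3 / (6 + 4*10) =3 / 46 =0.07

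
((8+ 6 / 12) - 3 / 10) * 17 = 697 / 5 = 139.40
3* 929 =2787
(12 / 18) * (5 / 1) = 10 / 3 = 3.33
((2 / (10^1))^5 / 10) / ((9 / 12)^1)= 2 / 46875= 0.00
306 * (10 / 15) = 204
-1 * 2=-2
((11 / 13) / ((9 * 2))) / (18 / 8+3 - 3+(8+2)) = 22 / 5733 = 0.00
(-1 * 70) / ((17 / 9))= -630 / 17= -37.06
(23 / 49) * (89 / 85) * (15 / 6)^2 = 3.07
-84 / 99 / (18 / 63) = -98 / 33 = -2.97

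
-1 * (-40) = 40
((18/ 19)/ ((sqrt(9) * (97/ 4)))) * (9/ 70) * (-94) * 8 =-81216/ 64505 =-1.26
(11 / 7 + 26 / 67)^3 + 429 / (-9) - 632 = -672.14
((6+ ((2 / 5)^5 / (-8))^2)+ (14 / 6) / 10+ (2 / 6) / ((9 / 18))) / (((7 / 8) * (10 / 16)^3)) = 276000065536 / 8544921875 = 32.30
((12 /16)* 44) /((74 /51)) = 1683 /74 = 22.74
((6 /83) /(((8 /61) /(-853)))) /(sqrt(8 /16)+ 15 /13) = -30439305 /46646+ 26380731 * sqrt(2) /93292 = -252.65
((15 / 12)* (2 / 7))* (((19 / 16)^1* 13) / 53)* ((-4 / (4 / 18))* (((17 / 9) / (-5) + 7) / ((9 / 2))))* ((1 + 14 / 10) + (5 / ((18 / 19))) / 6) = -9311159 / 1030320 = -9.04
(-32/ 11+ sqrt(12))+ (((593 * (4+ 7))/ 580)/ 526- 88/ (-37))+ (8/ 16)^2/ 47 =-2941351803/ 5835875320+ 2 * sqrt(3) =2.96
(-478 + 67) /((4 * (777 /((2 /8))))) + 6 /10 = 11747 /20720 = 0.57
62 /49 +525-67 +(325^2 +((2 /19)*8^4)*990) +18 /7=496160765 /931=532933.15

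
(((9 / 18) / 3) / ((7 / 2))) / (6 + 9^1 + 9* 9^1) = 1 / 2016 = 0.00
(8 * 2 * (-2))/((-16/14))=28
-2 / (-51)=2 / 51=0.04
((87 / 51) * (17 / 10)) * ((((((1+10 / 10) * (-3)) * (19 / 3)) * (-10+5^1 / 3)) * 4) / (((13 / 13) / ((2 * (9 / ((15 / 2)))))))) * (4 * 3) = 105792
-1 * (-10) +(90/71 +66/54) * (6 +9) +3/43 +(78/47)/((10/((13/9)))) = 102575047/2152365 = 47.66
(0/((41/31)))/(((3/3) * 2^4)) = 0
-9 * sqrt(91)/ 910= -0.09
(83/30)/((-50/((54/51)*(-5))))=249/850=0.29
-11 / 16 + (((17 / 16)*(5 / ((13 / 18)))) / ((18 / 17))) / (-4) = -2017 / 832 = -2.42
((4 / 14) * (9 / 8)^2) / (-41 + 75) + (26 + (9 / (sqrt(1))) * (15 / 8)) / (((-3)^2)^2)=333097 / 616896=0.54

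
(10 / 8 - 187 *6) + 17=-4415 / 4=-1103.75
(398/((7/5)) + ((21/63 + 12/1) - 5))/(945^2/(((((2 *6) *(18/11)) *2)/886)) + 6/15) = 244960/16923320211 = 0.00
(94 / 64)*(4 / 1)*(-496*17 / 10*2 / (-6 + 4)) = 24769 / 5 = 4953.80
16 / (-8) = -2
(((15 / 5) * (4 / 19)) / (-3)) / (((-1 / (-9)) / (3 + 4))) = -13.26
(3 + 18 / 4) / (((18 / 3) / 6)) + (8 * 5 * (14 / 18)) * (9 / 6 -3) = -235 / 6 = -39.17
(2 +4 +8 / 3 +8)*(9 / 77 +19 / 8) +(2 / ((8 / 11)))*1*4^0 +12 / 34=175279 / 3927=44.63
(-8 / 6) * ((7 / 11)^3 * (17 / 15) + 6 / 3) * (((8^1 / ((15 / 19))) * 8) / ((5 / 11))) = -222581504 / 408375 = -545.04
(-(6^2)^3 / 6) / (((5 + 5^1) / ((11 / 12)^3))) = -11979 / 20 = -598.95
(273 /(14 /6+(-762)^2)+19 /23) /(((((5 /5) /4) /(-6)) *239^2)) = -794776272 /2288529845237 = -0.00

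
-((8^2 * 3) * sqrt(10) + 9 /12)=-192 * sqrt(10) - 3 /4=-607.91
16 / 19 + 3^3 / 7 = 625 / 133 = 4.70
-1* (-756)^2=-571536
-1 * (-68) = 68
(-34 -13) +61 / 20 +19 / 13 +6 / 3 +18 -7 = -7667 / 260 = -29.49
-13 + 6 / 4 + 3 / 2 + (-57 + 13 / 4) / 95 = -803 / 76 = -10.57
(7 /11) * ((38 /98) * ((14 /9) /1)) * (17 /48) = 323 /2376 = 0.14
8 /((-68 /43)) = -86 /17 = -5.06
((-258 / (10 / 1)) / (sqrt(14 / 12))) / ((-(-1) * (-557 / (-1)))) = -129 * sqrt(42) / 19495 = -0.04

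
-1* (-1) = 1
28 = 28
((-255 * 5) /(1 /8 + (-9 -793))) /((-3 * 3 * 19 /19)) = -680 /3849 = -0.18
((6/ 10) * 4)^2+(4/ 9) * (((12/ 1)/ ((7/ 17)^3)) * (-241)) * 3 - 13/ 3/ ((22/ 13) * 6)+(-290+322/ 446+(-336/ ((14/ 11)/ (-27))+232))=-36465554638189/ 757241100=-48155.80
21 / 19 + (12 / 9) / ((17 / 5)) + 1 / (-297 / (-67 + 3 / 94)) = 15536291 / 9017514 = 1.72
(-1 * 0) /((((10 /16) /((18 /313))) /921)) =0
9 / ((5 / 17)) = 153 / 5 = 30.60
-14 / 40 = -7 / 20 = -0.35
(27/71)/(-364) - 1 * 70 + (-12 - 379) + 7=-11733203/25844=-454.00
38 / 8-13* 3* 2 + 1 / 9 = -2633 / 36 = -73.14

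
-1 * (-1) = 1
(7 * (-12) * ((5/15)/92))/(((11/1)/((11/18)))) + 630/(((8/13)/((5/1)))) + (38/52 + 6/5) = 275594129/53820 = 5120.66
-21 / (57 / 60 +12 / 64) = -240 / 13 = -18.46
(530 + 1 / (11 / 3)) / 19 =307 / 11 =27.91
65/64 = 1.02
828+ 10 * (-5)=778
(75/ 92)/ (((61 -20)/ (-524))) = -9825/ 943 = -10.42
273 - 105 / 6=511 / 2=255.50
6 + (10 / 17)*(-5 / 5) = 5.41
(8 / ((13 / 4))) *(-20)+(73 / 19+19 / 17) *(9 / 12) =-382201 / 8398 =-45.51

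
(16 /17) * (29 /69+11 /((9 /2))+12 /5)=87184 /17595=4.96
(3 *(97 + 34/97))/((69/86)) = 812098/2231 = 364.01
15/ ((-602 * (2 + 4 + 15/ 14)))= -5/ 1419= -0.00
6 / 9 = 2 / 3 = 0.67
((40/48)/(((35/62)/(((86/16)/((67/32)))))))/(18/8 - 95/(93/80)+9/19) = -12562192/261865681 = -0.05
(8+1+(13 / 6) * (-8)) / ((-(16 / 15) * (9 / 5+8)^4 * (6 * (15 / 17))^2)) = 903125 / 29884728384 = 0.00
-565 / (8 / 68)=-9605 / 2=-4802.50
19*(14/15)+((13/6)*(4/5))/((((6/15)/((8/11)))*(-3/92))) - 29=-53417/495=-107.91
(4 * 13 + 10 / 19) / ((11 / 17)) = 16966 / 209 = 81.18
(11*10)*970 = 106700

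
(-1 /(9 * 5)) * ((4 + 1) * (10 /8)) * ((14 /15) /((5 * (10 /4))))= -7 /675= -0.01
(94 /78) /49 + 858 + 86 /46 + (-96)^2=10075.89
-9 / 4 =-2.25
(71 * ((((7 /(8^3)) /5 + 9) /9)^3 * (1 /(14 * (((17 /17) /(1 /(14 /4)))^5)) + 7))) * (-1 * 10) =-715807544999361059047 /143891673749913600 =-4974.63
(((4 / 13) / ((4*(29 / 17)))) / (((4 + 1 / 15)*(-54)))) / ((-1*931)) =85 / 385383726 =0.00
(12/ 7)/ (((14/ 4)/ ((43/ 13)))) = 1032/ 637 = 1.62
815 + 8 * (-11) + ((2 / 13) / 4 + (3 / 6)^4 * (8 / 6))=727.12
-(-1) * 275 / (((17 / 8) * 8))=275 / 17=16.18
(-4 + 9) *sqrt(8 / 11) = 10 *sqrt(22) / 11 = 4.26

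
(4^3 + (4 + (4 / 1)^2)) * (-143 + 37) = -8904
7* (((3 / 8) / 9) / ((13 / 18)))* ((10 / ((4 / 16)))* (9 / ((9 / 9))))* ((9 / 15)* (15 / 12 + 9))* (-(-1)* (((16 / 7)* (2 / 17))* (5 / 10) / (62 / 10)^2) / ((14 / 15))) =4981500 / 1486667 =3.35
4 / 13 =0.31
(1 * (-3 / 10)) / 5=-3 / 50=-0.06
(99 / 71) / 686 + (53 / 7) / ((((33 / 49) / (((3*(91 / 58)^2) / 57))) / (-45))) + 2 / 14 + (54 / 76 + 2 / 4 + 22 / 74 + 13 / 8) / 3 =-81541861439627 / 1267028727272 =-64.36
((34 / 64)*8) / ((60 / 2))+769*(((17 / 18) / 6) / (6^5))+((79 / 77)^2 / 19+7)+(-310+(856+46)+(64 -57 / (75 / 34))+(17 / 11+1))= 1513489646084627 / 2365130275200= 639.92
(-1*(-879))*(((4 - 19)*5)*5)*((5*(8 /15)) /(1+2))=-293000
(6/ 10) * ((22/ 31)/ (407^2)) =6/ 2334145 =0.00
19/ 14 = 1.36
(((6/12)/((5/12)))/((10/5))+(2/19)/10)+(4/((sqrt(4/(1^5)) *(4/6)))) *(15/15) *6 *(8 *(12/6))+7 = 28083/95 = 295.61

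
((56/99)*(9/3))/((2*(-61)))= -28/2013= -0.01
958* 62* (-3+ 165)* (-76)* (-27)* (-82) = -1619061784128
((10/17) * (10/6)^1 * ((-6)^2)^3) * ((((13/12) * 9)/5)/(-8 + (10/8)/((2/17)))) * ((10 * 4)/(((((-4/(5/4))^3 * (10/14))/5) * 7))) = -9871875/238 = -41478.47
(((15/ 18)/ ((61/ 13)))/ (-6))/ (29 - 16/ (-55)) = -3575/ 3537756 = -0.00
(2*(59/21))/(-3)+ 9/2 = 331/126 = 2.63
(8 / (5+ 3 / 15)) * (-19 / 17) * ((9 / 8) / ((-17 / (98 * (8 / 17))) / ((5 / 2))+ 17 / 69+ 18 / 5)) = -57815100 / 110553703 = -0.52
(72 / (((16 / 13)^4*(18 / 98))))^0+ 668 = 669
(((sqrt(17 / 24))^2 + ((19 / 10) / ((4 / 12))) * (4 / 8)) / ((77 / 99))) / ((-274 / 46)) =-4209 / 5480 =-0.77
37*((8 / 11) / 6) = 148 / 33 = 4.48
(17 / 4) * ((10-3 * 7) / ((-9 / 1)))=5.19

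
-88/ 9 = -9.78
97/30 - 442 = -438.77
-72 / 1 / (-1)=72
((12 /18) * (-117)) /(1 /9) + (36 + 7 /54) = -35957 /54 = -665.87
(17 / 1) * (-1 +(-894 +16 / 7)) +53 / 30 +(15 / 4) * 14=-15121.88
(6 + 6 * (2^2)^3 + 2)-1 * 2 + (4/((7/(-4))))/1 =2714/7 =387.71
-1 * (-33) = 33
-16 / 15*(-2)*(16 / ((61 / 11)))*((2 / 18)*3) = 2.05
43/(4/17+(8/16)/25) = 36550/217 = 168.43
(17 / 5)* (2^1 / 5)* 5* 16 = 544 / 5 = 108.80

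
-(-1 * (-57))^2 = -3249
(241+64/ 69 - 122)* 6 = 16550/ 23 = 719.57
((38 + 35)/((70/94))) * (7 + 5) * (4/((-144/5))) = -3431/21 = -163.38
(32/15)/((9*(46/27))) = 16/115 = 0.14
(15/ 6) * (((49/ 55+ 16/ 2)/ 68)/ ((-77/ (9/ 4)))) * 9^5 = -259874649/ 460768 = -564.00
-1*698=-698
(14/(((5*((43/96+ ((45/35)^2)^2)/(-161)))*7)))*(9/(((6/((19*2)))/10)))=-8461047168/733099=-11541.48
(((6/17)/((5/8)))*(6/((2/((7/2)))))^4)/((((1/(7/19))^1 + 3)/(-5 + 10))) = 4084101/680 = 6006.03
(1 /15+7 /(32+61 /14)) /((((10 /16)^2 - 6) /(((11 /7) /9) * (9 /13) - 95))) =364515968 /83142605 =4.38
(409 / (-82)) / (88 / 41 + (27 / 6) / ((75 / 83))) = -10225 / 14609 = -0.70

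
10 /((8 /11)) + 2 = 63 /4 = 15.75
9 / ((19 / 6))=54 / 19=2.84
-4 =-4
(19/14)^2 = 361/196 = 1.84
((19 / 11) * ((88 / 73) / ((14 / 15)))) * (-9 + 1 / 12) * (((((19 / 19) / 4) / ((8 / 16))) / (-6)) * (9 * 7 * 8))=60990 / 73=835.48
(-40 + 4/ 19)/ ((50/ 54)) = -20412/ 475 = -42.97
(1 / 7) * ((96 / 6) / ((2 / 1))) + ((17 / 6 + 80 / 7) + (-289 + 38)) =-9895 / 42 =-235.60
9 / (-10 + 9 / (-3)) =-9 / 13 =-0.69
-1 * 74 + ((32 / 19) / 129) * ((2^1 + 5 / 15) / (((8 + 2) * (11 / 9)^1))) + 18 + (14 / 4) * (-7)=-80.50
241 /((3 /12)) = 964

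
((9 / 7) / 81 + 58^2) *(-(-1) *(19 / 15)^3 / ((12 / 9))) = 1453648447 / 283500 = 5127.51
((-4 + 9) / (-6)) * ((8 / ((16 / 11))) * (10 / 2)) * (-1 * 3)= 275 / 4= 68.75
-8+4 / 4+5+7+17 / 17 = 6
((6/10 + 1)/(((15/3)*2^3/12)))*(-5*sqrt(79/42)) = -2*sqrt(3318)/35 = -3.29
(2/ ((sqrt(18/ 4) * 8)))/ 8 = 0.01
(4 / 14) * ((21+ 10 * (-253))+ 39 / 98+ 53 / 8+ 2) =-979991 / 1372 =-714.28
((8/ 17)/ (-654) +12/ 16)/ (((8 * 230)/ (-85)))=-16661/ 481344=-0.03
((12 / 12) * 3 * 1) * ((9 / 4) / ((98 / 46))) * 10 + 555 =57495 / 98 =586.68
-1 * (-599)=599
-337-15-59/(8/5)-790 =-9431/8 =-1178.88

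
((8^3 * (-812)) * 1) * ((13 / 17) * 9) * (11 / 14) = -2248161.88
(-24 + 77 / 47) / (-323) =1051 / 15181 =0.07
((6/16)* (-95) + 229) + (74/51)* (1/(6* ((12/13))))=711035/3672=193.64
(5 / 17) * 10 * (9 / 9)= 50 / 17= 2.94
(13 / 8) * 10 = 65 / 4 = 16.25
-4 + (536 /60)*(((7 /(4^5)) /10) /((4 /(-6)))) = -205269 /51200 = -4.01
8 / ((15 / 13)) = 104 / 15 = 6.93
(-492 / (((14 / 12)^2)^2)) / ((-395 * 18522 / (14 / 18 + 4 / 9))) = 14432 / 325299485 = 0.00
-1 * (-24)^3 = 13824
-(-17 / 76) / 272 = 1 / 1216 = 0.00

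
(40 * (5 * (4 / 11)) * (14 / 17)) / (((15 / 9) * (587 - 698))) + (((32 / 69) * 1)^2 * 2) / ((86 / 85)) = 143650240 / 1416478437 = 0.10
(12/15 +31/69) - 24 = -7849/345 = -22.75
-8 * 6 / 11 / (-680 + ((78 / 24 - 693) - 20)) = 0.00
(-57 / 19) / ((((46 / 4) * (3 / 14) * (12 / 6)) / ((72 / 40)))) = -126 / 115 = -1.10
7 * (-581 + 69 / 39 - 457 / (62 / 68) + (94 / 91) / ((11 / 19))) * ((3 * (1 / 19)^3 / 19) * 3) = -301250538 / 577712993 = -0.52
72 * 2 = 144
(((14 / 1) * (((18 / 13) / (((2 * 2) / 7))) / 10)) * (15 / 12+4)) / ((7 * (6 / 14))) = 5.94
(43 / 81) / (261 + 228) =43 / 39609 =0.00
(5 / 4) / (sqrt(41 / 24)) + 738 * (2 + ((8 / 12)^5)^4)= 1477.18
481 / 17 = 28.29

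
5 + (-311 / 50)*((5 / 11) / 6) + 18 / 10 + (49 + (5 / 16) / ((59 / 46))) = 4327981 / 77880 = 55.57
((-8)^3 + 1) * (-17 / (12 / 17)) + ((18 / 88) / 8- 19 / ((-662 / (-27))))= 4301331985 / 349536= 12305.83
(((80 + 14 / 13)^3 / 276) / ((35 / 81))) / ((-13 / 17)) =-134361401994 / 22991605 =-5843.93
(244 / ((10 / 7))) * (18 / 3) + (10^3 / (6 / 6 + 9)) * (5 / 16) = 1056.05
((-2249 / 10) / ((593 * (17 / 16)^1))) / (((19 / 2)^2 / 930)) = -13386048 / 3639241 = -3.68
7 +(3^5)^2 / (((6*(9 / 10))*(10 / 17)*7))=37277 / 14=2662.64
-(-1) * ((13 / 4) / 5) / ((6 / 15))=13 / 8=1.62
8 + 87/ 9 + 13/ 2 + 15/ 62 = 2270/ 93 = 24.41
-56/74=-0.76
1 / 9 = 0.11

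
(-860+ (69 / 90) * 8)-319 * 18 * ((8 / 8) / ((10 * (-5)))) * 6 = -12362 / 75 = -164.83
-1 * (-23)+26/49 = 1153/49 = 23.53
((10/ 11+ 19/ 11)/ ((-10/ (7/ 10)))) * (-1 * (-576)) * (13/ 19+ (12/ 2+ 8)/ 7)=-1490832/ 5225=-285.33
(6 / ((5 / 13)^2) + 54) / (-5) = -2364 / 125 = -18.91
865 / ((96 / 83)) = 747.86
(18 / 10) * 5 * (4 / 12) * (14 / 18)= 7 / 3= 2.33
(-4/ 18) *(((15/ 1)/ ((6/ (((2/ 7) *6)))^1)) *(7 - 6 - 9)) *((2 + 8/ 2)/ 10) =32/ 7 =4.57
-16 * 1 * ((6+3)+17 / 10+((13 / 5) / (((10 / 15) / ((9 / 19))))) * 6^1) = -33112 / 95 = -348.55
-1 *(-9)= 9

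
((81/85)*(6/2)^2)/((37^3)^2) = 0.00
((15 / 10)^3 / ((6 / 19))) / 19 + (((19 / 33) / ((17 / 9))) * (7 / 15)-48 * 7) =-5016017 / 14960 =-335.30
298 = 298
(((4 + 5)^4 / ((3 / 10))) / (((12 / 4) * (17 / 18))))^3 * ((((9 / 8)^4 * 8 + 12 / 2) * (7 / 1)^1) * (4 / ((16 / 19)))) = 45230701926819488625 / 157216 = 287697829271953.80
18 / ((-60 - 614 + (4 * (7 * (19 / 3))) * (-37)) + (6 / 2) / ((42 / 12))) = -189 / 75962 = -0.00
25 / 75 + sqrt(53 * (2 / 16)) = 1 / 3 + sqrt(106) / 4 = 2.91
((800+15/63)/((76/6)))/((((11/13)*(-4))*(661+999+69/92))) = -16805/1495186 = -0.01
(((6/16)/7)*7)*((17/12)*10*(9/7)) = 765/112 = 6.83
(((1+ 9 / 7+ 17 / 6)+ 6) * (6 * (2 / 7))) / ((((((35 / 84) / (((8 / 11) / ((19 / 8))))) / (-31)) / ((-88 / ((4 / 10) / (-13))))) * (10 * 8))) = -72269184 / 4655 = -15525.07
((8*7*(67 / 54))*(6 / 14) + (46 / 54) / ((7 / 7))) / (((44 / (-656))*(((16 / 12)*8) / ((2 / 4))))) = -33907 / 1584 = -21.41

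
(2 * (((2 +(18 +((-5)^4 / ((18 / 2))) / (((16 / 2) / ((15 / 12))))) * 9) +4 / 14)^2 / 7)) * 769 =2647479075625 / 175616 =15075386.50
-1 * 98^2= -9604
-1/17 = -0.06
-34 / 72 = -17 / 36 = -0.47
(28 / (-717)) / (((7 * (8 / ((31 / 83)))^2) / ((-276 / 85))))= 22103 / 559800140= 0.00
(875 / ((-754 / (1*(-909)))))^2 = 632621390625 / 568516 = 1112759.17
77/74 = 1.04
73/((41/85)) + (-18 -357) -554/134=-625747/2747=-227.79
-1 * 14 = -14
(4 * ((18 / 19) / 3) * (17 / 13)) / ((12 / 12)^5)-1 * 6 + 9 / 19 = -957 / 247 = -3.87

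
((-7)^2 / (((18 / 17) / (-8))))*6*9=-19992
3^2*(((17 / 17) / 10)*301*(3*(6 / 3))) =8127 / 5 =1625.40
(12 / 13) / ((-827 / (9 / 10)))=-0.00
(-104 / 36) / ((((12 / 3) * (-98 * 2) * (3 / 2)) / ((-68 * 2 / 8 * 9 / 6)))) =-221 / 3528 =-0.06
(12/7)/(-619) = -12/4333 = -0.00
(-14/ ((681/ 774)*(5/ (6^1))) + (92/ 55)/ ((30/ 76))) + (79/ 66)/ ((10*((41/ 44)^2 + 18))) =-33863600164/ 2280322825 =-14.85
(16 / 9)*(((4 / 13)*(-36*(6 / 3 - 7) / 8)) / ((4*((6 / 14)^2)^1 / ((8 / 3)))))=15680 / 351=44.67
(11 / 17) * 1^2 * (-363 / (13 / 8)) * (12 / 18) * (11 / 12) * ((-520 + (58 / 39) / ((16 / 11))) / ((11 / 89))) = 19180999739 / 51714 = 370905.36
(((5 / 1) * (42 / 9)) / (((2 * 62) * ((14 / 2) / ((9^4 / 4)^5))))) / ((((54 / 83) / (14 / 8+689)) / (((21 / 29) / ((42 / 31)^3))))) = 18377017536623620263575805 / 186253312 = 98666795984941305.44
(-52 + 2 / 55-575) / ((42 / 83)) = -2862089 / 2310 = -1239.00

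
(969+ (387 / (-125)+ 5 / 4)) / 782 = 483577 / 391000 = 1.24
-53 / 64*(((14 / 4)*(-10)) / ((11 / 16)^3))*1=118720 / 1331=89.20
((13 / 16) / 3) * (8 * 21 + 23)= 2483 / 48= 51.73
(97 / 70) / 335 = 97 / 23450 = 0.00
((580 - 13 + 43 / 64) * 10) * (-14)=-1271585 / 16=-79474.06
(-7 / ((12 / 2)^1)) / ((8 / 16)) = -2.33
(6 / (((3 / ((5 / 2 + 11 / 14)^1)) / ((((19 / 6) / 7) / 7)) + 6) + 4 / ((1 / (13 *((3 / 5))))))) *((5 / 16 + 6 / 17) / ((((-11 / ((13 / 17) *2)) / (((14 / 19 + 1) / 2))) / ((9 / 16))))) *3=-21918195 / 1382908928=-0.02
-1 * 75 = -75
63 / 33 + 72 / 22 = 57 / 11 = 5.18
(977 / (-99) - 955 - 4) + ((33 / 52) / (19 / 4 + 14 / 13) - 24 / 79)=-969.06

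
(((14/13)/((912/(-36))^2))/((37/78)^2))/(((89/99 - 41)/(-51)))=37216179/3924019460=0.01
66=66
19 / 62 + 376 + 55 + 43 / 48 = 643117 / 1488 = 432.20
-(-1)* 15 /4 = 15 /4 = 3.75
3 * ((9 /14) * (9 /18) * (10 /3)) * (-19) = -855 /14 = -61.07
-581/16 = -36.31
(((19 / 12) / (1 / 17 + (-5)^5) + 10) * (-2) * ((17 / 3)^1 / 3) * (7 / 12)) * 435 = -9585.63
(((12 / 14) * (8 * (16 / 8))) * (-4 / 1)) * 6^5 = -2985984 / 7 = -426569.14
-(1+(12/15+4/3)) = -47/15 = -3.13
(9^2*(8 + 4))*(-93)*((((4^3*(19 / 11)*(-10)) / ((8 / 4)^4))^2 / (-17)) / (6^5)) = 6714600 / 2057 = 3264.27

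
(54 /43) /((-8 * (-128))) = 27 /22016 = 0.00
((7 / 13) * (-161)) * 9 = -780.23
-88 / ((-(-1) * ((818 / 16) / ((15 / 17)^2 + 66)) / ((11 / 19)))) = -149451456 / 2245819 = -66.55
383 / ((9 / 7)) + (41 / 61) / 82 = 327091 / 1098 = 297.90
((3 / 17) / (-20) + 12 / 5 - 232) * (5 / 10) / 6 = -78067 / 4080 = -19.13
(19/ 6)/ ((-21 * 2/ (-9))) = 0.68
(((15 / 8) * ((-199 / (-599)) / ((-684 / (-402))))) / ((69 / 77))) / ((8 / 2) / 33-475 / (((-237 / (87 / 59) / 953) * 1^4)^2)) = -1226703204119855 / 50143475995022821328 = -0.00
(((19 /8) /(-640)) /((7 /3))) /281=-57 /10071040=-0.00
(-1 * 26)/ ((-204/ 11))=1.40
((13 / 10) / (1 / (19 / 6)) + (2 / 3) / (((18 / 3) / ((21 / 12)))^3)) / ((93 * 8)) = 428531 / 77137920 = 0.01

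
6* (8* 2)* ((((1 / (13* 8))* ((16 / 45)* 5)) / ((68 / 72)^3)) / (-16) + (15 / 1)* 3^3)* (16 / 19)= 39731503104 / 1213511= 32740.95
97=97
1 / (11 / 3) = 3 / 11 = 0.27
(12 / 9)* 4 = 16 / 3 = 5.33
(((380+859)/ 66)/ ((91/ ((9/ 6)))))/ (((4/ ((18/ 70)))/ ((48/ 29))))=4779/ 145145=0.03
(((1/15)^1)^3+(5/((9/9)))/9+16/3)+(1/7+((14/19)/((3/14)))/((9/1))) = 6.41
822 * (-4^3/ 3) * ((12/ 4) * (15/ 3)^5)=-164400000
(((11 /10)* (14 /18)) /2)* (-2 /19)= -77 /1710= -0.05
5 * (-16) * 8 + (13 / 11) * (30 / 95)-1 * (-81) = -116753 / 209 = -558.63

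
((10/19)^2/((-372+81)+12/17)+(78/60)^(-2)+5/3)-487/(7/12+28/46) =-406.29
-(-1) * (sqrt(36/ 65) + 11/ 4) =3.49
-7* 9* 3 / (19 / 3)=-567 / 19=-29.84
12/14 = 6/7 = 0.86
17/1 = 17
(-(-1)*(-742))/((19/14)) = -10388/19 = -546.74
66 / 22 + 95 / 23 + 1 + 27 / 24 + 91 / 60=29731 / 2760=10.77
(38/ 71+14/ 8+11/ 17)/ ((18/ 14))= 11011/ 4828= 2.28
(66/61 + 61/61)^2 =16129/3721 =4.33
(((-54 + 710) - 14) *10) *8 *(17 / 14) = 62365.71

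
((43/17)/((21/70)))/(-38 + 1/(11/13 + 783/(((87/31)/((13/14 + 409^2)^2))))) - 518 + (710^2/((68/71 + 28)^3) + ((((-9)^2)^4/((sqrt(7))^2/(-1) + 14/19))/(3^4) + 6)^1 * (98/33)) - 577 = -116578544595908384966257436153909555/460709833793735685726931022208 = -253041.15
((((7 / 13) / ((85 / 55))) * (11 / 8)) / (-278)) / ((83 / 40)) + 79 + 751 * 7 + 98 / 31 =844014346671 / 158079974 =5339.16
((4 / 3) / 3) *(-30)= -13.33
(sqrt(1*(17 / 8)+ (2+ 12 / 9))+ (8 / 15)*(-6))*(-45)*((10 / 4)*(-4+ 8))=1440 - 75*sqrt(786) / 2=388.66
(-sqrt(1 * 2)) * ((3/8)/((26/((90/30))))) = -9 * sqrt(2)/208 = -0.06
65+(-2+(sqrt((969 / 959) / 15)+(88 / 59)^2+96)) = sqrt(1548785) / 4795+561223 / 3481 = 161.48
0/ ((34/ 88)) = 0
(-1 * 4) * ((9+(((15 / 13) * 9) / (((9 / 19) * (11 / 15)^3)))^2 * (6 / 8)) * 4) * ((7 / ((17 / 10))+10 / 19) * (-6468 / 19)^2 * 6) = -34681578587651169216000 / 288514184387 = -120207533856.05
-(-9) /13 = 9 /13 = 0.69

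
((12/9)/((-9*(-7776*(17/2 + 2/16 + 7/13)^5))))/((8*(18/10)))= 950510080/46416998125553526657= 0.00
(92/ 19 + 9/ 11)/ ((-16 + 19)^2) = 1183/ 1881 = 0.63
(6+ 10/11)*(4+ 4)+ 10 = 65.27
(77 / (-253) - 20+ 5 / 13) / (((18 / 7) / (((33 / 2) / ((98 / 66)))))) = -180169 / 2093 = -86.08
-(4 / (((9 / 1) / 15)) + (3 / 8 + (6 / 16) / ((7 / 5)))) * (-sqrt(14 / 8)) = 307 * sqrt(7) / 84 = 9.67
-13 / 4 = -3.25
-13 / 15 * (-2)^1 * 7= 182 / 15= 12.13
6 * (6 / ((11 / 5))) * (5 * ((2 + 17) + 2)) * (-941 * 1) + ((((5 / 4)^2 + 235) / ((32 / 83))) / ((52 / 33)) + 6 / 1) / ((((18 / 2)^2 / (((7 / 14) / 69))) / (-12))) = -49007798747761 / 30311424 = -1616809.52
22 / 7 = 3.14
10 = 10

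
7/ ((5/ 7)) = 9.80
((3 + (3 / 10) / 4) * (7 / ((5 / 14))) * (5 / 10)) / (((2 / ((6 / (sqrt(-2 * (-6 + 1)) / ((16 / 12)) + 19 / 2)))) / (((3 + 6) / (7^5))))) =63099 / 11610550-9963 * sqrt(10) / 23221100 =0.00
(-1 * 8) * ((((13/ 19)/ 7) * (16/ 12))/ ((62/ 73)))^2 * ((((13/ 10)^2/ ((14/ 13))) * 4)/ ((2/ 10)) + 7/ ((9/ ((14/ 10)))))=-294806333744/ 48192530715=-6.12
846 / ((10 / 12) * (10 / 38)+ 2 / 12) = 24111 / 11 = 2191.91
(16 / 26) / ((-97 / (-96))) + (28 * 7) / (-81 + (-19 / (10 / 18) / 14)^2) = -928702288 / 463617999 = -2.00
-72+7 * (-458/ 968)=-36451/ 484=-75.31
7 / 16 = 0.44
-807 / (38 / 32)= -12912 / 19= -679.58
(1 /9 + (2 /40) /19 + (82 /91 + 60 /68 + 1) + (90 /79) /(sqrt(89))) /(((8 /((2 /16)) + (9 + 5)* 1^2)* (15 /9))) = 9* sqrt(89) /91403 + 15328303 /687796200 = 0.02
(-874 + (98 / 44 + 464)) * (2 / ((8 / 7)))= -62797 / 88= -713.60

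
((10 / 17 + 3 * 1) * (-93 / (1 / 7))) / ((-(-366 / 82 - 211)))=-232593 / 21454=-10.84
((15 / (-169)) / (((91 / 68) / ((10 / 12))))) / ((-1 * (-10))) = -85 / 15379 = -0.01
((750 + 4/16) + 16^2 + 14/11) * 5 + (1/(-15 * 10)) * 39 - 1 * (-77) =5625789/1100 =5114.35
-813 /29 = -28.03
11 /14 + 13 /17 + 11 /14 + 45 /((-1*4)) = -4243 /476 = -8.91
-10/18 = -5/9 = -0.56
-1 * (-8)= 8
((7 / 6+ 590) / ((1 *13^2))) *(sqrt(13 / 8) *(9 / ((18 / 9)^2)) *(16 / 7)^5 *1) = 348684288 *sqrt(26) / 2840383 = 625.95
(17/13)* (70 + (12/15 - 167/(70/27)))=7599/910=8.35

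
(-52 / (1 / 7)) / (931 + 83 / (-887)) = -161434 / 412857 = -0.39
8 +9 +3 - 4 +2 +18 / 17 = 324 / 17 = 19.06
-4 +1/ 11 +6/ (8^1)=-139/ 44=-3.16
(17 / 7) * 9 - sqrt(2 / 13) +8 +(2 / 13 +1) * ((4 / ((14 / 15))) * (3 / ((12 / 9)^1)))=7459 / 182 - sqrt(26) / 13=40.59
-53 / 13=-4.08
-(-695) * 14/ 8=4865/ 4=1216.25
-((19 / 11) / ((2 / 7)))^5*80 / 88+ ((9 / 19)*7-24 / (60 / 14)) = -19773653908967 / 2692772720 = -7343.23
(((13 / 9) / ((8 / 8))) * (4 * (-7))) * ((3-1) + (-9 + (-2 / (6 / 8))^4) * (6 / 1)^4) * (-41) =89335064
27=27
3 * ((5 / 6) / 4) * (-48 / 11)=-30 / 11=-2.73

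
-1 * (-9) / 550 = 0.02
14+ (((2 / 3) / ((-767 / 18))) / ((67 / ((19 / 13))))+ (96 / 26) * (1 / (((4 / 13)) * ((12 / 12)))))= 17369254 / 668057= 26.00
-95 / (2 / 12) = -570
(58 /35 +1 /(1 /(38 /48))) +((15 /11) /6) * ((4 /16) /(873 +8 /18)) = 6352699 /2594130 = 2.45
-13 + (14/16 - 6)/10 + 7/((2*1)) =-801/80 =-10.01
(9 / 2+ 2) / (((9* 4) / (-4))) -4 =-4.72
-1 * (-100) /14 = 50 /7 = 7.14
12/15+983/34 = 5051/170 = 29.71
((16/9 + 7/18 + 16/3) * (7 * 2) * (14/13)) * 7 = 10290/13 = 791.54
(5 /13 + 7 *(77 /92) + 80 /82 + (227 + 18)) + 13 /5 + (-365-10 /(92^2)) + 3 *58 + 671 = 8287480213 /11278280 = 734.82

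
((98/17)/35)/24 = 7/1020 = 0.01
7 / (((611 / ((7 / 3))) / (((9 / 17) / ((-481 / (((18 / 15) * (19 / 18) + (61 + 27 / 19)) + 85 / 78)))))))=-635677 / 333526570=-0.00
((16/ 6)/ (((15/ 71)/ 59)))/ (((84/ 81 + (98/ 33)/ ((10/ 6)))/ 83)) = 45894684/ 2093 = 21927.70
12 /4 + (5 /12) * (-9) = -3 /4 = -0.75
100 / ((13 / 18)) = 1800 / 13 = 138.46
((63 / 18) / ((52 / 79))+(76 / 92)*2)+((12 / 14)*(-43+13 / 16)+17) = -102065 / 8372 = -12.19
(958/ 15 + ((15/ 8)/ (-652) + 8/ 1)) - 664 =-46328737/ 78240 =-592.14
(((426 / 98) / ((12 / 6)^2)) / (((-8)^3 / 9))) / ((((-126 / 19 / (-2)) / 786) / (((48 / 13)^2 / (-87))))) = 4771413 / 6724172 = 0.71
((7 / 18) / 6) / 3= 7 / 324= 0.02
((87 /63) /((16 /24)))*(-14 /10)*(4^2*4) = -928 /5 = -185.60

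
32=32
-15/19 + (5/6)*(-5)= -565/114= -4.96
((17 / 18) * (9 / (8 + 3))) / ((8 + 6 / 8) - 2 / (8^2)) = 272 / 3069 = 0.09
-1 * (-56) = 56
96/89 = 1.08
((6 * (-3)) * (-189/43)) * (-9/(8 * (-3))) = 5103/172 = 29.67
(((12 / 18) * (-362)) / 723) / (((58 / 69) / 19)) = -7.54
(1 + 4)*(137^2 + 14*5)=94195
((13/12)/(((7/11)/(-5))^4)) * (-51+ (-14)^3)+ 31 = -332487066203/28812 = -11539881.51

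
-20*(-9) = 180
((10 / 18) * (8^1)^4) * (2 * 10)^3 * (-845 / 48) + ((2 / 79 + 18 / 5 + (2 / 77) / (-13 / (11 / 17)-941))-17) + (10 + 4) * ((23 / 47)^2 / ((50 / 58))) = -465611221341199306577 / 1452882604950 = -320474083.56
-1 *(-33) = 33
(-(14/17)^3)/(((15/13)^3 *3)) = -6028568/49744125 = -0.12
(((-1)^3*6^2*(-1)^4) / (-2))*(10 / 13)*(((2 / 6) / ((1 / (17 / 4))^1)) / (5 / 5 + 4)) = 51 / 13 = 3.92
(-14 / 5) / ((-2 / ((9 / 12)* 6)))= 63 / 10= 6.30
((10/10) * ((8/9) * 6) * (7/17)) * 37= 4144/51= 81.25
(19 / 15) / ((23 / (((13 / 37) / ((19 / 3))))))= 13 / 4255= 0.00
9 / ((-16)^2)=9 / 256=0.04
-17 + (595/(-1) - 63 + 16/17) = -11459/17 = -674.06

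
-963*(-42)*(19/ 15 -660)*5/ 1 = -133215642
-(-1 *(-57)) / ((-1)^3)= 57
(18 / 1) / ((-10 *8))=-9 / 40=-0.22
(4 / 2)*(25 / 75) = 2 / 3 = 0.67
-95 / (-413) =95 / 413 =0.23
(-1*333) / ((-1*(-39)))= -111 / 13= -8.54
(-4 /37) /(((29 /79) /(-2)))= 632 /1073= 0.59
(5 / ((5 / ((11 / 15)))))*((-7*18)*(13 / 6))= -1001 / 5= -200.20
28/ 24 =7/ 6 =1.17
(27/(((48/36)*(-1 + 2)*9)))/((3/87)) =261/4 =65.25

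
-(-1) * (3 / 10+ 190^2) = 361003 / 10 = 36100.30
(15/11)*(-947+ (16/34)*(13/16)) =-482775/374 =-1290.84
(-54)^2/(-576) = -81/16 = -5.06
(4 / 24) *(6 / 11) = 1 / 11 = 0.09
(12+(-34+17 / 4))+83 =261 / 4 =65.25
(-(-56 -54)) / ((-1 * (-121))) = 10 / 11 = 0.91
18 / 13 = 1.38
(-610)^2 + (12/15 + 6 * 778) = 376768.80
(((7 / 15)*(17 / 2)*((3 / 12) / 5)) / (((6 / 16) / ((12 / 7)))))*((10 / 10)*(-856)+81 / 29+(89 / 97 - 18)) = -166472432 / 210975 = -789.06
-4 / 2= -2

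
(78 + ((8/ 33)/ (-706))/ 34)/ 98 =0.80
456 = 456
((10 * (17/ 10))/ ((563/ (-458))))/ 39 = -7786/ 21957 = -0.35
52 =52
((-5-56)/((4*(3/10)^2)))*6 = -3050/3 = -1016.67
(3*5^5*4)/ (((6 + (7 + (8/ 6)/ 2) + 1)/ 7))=196875/ 11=17897.73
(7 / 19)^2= 49 / 361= 0.14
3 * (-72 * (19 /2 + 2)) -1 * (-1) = -2483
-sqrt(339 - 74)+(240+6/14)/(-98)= -sqrt(265) - 1683/686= -18.73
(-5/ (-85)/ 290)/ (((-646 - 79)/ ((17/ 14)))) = -1/ 2943500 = -0.00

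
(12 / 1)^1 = 12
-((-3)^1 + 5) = -2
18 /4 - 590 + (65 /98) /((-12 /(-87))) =-227631 /392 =-580.69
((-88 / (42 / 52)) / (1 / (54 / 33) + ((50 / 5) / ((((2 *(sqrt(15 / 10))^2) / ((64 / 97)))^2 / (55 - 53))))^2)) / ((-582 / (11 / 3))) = 68910462192 / 155303201333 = 0.44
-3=-3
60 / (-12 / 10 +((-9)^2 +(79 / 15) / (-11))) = 2475 / 3272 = 0.76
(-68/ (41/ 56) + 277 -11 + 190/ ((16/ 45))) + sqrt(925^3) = 28840.27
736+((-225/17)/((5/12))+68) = 13128/17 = 772.24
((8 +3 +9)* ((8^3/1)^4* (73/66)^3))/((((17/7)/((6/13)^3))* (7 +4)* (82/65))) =9356565638492979200/1724607313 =5425331069.84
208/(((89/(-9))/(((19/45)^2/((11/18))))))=-150176/24475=-6.14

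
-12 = -12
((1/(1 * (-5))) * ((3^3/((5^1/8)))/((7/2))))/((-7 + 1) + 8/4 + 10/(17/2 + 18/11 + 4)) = 8397/11200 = 0.75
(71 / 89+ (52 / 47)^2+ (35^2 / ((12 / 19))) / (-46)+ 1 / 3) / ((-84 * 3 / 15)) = 2400164695 / 1012888352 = 2.37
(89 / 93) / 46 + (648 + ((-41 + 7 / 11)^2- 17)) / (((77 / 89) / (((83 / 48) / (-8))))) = -1440384088765 / 2550920064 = -564.65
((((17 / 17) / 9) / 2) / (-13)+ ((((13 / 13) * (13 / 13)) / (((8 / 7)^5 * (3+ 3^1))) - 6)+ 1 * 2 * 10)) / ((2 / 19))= 2051442787 / 15335424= 133.77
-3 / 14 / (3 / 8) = -4 / 7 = -0.57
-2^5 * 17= -544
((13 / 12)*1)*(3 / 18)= 13 / 72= 0.18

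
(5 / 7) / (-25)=-1 / 35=-0.03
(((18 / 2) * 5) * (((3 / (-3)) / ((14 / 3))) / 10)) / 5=-27 / 140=-0.19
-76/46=-38/23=-1.65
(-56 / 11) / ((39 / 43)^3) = -4452392 / 652509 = -6.82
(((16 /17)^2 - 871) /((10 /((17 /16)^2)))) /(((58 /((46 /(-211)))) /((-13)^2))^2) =-3799296379047 /95851932160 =-39.64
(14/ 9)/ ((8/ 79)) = 553/ 36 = 15.36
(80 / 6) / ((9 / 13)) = 520 / 27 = 19.26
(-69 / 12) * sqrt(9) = -69 / 4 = -17.25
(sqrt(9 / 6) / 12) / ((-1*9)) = -sqrt(6) / 216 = -0.01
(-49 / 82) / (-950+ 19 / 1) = 1 / 1558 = 0.00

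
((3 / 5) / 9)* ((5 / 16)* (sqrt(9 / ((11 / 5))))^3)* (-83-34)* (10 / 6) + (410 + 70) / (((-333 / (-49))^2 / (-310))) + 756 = -91145572 / 36963-8775* sqrt(55) / 1936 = -2499.47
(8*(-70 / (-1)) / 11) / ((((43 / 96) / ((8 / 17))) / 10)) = 4300800 / 8041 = 534.86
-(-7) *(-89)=-623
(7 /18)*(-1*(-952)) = 3332 /9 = 370.22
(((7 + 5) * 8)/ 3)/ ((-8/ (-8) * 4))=8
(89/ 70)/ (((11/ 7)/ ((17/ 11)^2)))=25721/ 13310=1.93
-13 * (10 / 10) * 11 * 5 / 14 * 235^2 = -39485875 / 14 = -2820419.64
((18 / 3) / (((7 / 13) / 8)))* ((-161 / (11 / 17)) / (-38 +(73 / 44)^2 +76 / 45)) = 660.95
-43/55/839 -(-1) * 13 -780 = -35393258/46145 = -767.00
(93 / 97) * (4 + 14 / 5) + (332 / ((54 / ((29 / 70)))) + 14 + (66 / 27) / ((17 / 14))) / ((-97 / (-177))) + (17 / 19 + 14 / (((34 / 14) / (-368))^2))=53940058254374 / 167777505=321497.56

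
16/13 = 1.23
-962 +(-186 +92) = -1056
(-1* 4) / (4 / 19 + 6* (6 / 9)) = -19 / 20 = -0.95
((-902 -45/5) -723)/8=-817/4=-204.25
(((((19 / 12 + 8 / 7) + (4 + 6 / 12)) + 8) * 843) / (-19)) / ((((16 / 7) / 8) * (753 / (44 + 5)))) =-17610551 / 114456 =-153.86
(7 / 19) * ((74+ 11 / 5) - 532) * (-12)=191436 / 95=2015.12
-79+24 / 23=-1793 / 23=-77.96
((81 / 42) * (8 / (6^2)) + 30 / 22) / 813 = 46 / 20867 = 0.00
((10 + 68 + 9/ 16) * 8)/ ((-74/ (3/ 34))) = -3771/ 5032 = -0.75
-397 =-397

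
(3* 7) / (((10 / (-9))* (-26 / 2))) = 189 / 130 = 1.45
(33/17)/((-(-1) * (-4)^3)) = -33/1088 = -0.03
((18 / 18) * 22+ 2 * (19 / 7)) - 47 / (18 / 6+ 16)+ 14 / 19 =3417 / 133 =25.69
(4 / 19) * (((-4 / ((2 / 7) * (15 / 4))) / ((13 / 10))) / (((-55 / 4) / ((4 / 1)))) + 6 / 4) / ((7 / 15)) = 20038 / 19019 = 1.05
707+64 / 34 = 12051 / 17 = 708.88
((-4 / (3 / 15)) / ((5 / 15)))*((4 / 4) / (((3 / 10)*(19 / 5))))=-1000 / 19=-52.63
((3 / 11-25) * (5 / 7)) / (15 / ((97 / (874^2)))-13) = -0.00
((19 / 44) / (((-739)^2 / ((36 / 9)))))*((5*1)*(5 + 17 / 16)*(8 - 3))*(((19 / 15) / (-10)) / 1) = -35017 / 576703776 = -0.00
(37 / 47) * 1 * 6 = 222 / 47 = 4.72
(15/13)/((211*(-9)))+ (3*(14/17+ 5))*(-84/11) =-18663457/139893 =-133.41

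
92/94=0.98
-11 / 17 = -0.65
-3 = -3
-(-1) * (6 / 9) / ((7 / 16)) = 32 / 21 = 1.52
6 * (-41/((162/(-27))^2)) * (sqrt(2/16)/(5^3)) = -41 * sqrt(2)/3000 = -0.02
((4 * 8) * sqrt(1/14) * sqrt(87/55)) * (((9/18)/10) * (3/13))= 12 * sqrt(66990)/25025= 0.12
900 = 900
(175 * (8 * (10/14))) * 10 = 10000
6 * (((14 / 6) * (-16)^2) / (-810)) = -1792 / 405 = -4.42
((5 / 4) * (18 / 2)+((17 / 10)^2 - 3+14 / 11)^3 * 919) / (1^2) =1937742897241 / 1331000000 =1455.85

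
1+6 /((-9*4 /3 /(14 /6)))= -1 /6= -0.17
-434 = -434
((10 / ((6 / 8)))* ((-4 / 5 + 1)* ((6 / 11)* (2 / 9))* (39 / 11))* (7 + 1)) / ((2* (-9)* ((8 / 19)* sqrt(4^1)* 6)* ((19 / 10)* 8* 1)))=-65 / 9801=-0.01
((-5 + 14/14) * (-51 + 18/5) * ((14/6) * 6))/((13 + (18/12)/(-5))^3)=2654400/2048383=1.30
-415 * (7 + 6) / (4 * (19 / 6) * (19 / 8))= -64740 / 361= -179.34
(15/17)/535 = 3/1819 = 0.00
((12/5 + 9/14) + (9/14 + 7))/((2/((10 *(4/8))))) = 187/7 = 26.71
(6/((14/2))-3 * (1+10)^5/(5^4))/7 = -3378321/30625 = -110.31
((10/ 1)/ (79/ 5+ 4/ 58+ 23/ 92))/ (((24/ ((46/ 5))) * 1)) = 0.24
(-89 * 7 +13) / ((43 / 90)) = -54900 / 43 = -1276.74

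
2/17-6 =-100/17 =-5.88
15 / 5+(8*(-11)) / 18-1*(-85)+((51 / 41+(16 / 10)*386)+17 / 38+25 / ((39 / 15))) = 648954353 / 911430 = 712.02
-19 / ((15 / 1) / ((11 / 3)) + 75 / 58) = -12122 / 3435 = -3.53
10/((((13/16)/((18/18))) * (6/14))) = 1120/39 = 28.72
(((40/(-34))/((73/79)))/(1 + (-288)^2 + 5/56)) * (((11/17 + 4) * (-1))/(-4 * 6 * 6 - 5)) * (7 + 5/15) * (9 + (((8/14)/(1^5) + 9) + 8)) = -272407168/2920220685205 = -0.00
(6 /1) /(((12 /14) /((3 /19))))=21 /19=1.11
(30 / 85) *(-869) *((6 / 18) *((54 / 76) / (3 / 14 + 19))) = -328482 / 86887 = -3.78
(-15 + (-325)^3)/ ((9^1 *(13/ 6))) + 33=-68654993/ 39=-1760384.44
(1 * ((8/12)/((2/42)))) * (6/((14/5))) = 30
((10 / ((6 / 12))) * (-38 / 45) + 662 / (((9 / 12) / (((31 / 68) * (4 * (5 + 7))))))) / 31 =2952584 / 4743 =622.51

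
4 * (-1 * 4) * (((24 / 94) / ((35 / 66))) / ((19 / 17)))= -215424 / 31255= -6.89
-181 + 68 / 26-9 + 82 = -1370 / 13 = -105.38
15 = 15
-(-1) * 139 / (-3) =-139 / 3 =-46.33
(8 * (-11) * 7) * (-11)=6776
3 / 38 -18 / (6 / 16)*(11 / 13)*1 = -20025 / 494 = -40.54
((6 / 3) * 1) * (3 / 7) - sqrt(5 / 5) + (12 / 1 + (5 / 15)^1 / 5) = 1252 / 105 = 11.92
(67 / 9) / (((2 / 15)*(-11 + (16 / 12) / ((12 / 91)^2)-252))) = -6030 / 20123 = -0.30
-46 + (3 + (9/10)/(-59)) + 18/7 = -167033/4130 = -40.44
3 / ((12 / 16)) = 4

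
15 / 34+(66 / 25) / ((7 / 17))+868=5205373 / 5950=874.85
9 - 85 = -76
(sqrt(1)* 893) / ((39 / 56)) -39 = 48487 / 39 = 1243.26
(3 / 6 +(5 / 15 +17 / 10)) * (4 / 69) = 152 / 1035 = 0.15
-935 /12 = -77.92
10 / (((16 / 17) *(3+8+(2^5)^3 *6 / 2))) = 17 / 157304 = 0.00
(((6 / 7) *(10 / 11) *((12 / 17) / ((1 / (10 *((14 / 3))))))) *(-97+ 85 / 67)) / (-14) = 15393600 / 87703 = 175.52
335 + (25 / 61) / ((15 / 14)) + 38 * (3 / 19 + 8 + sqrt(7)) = 38 * sqrt(7) + 118105 / 183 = 745.92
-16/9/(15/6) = -32/45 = -0.71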